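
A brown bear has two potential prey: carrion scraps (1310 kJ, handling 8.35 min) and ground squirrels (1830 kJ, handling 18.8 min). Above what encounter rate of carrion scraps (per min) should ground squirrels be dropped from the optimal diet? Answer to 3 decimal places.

0.196 per min

At the threshold, the rate on carrion scraps alone equals the profitability of ground squirrels: λ·1310/(1 + λ·8.35) = 1830/18.8 = 97.34.
Rearranging, λ(1310 − 97.34×8.35) = 97.34, so λ = 97.34/497.2 = 0.1958 per min.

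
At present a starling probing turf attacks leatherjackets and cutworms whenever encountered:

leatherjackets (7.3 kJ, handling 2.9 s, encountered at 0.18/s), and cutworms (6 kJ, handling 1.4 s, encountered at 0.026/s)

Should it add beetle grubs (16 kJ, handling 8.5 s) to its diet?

Intake rate on the current diet: R = (0.18×7.3 + 0.026×6) / (1 + 0.18×2.9 + 0.026×1.4) = 1.47/1.558 = 0.9433 kJ/s.
Profitability of beetle grubs: 16/8.5 = 1.882 kJ/s.
Since 1.882 > R, including beetle grubs increases the long-run rate.

Yes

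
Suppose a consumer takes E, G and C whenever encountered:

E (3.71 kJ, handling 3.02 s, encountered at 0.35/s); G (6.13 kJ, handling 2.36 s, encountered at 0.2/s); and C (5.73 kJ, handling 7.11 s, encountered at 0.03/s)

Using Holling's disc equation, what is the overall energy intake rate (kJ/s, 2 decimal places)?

0.98 kJ/s

R = (0.35×3.71 + 0.2×6.13 + 0.03×5.73) / (1 + 0.35×3.02 + 0.2×2.36 + 0.03×7.11) = 2.696/2.742 = 0.9833 kJ/s.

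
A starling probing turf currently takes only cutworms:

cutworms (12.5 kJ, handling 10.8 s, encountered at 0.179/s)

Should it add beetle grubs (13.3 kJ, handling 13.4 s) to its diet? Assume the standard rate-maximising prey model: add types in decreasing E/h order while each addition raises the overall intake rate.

On cutworms alone, R = ΣλE/(1+Σλh) = 2.237/2.933 = 0.7628 kJ/s.
Profitability of beetle grubs: 13.3/13.4 = 0.9925 kJ/s.
Since 0.9925 > R, including beetle grubs increases the long-run rate.

Yes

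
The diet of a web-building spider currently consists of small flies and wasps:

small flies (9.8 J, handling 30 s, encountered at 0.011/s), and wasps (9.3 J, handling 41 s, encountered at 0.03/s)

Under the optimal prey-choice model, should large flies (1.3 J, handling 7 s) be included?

Yes

Current rate: (0.011×9.8 + 0.03×9.3)/(1 + 0.011×30 + 0.03×41) = 0.1511 J/s.
Profitability of large flies: 1.3/7 = 0.1857 J/s.
Since 0.1857 > R, including large flies increases the long-run rate.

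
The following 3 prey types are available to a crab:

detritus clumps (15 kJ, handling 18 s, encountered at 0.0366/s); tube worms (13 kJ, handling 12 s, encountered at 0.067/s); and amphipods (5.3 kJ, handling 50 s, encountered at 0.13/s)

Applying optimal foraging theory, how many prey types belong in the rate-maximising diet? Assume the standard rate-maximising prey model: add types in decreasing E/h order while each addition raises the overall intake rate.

E/h in descending order: tube worms 1.08, detritus clumps 0.833, amphipods 0.106 kJ/s. The optimal diet is the largest prefix of this list for which every included type satisfies E_i/h_i > R on the types above it.
Rate on top 1: 0.4828. detritus clumps: 0.833 > 0.4828 → include.
Rate on top 2: 0.5766. amphipods: 0.106 < 0.5766 → exclude; stop.
Optimal diet: tube worms, detritus clumps — 2 of 3 types.

2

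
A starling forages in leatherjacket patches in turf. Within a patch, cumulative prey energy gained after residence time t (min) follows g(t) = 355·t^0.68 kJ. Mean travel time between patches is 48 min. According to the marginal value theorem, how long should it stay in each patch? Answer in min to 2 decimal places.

102.00 min

Optimal t* satisfies g'(t*) = g(t*)/(T + t*).
g'(t) = 0.68·355·t^-0.32. Setting 0.68·355·t^-0.32 = 355·t^0.68/(48+t) gives 0.68(48+t) = t, so 0.32·t = 0.68×48.
t* = 0.68×48/0.32 = 102 min.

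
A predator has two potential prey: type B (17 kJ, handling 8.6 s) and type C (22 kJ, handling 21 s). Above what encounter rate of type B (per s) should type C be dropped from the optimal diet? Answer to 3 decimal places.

The zero-one rule: include type C iff E₂/h₂ > λE₁/(1+λh₁). Equality gives the switch point.
λE₁h₂ = E₂ + λE₂h₁ ⇒ λ = E₂/(E₁h₂ − E₂h₁) = 22/(357 − 189.2) = 0.1311 per s.

0.131 per s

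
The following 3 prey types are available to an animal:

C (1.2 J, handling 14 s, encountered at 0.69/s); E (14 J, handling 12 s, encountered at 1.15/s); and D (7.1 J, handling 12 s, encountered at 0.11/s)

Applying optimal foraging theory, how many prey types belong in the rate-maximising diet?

1

Profitabilities (E/h, J/s): E 1.17, D 0.592, C 0.0857. Add prey in this order while the next type's profitability exceeds the intake rate on those already taken.
Rate on top 1: 1.088. D: 0.592 < 1.088 → exclude; stop.
Optimal diet: E — 1 of 3 types.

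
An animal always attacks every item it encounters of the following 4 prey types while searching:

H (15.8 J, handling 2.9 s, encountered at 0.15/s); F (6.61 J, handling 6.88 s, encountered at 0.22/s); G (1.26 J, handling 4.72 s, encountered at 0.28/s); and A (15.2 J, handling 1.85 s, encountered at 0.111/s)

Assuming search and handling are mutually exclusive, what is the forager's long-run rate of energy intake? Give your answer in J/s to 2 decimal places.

Energy encountered per unit search time: 0.15×15.8 + 0.22×6.61 + 0.28×1.26 + 0.111×15.2 = 5.864 J/s.
Handling time per unit search time: 0.15×2.9 + 0.22×6.88 + 0.28×4.72 + 0.111×1.85 = 3.476.
Rate = 5.864/(1 + 3.476) = 1.31 J/s.

1.31 J/s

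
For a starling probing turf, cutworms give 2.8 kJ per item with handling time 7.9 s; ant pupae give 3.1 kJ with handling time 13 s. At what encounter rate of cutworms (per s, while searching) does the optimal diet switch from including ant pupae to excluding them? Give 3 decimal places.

Drop ant pupae once their profitability E₂/h₂ falls below the rate achievable on cutworms alone: E₂/h₂ = λE₁/(1 + λh₁).
Solve for λ: λE₁h₂ = E₂(1 + λh₁) → λ(E₁h₂ − E₂h₁) = E₂ → λ = E₂/(E₁h₂ − E₂h₁).
λ = 3.1/(2.8×13 − 3.1×7.9) = 3.1/11.91 = 0.2603 per s.

0.260 per s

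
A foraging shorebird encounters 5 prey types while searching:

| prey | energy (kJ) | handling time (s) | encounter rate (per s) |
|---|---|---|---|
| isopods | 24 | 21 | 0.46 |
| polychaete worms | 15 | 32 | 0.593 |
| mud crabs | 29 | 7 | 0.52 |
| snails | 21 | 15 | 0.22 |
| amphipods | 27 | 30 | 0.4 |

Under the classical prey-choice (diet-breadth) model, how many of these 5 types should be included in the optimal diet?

1

E/h in descending order: mud crabs 4.14, snails 1.4, isopods 1.14, amphipods 0.9, polychaete worms 0.469 kJ/s. The optimal diet is the largest prefix of this list for which every included type satisfies E_i/h_i > R on the types above it.
Rate on top 1: 3.25. snails: 1.4 < 3.25 → exclude; stop.
Optimal diet: mud crabs — 1 of 5 types.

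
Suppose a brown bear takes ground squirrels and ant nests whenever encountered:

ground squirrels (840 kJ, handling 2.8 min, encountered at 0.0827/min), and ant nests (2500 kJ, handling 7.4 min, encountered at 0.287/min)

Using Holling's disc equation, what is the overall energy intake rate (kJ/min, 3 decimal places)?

Energy encountered per unit search time: 0.0827×840 + 0.287×2500 = 787 kJ/min.
Handling time per unit search time: 0.0827×2.8 + 0.287×7.4 = 2.355.
Rate = 787/(1 + 2.355) = 234.5 kJ/min.

234.541 kJ/min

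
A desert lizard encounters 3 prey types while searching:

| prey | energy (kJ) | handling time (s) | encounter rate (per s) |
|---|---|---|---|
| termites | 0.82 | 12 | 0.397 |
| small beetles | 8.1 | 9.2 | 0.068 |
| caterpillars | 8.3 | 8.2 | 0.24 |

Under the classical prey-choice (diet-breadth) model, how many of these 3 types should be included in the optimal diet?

E/h in descending order: caterpillars 1.01, small beetles 0.88, termites 0.0683 kJ/s. The optimal diet is the largest prefix of this list for which every included type satisfies E_i/h_i > R on the types above it.
Rate on top 1: 0.6712. small beetles: 0.88 > 0.6712 → include.
Rate on top 2: 0.7076. termites: 0.0683 < 0.7076 → exclude; stop.
Optimal diet: caterpillars, small beetles — 2 of 3 types.

2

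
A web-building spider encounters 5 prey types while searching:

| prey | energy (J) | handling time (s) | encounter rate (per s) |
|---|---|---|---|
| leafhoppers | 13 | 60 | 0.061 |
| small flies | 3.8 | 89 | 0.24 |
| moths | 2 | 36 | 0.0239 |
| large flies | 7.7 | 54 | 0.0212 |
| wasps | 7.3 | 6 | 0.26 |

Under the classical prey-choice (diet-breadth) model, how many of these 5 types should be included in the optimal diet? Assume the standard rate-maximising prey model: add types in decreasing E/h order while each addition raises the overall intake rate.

1

E/h in descending order: wasps 1.22, leafhoppers 0.217, large flies 0.143, moths 0.0556, small flies 0.0427 J/s. The optimal diet is the largest prefix of this list for which every included type satisfies E_i/h_i > R on the types above it.
Rate on top 1: 0.7414. leafhoppers: 0.217 < 0.7414 → exclude; stop.
Optimal diet: wasps — 1 of 5 types.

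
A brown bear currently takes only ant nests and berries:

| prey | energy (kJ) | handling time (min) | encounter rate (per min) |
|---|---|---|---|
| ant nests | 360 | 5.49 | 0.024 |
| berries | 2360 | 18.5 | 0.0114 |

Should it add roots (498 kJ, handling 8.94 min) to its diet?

Yes

On ant nests and berries alone, R = ΣλE/(1+Σλh) = 35.54/1.343 = 26.47 kJ/min.
Profitability of roots: 498/8.94 = 55.7 kJ/min.
55.7 > 26.47, so adding roots raises the average — include it.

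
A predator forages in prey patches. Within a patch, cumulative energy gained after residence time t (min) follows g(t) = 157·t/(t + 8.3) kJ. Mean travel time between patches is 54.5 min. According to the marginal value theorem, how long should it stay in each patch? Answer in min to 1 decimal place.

By the marginal value theorem, leave when the instantaneous gain rate g'(t) equals the habitat-wide average g(t)/(T + t).
g'(t) = 157·8.3/(t + 8.3)². Setting 157·8.3/(t+8.3)² = 157t/[(t+8.3)(54.5+t)] gives 8.3(54.5+t) = t(t+8.3), so t² = 8.3×54.5 = 452.4.
t* = √452.4 = 21.27 min.

21.3 min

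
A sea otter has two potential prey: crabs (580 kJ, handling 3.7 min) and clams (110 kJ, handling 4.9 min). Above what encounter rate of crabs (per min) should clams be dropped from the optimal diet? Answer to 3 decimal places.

0.045 per min

At the threshold, the rate on crabs alone equals the profitability of clams: λ·580/(1 + λ·3.7) = 110/4.9 = 22.45.
Rearranging, λ(580 − 22.45×3.7) = 22.45, so λ = 22.45/496.9 = 0.04517 per min.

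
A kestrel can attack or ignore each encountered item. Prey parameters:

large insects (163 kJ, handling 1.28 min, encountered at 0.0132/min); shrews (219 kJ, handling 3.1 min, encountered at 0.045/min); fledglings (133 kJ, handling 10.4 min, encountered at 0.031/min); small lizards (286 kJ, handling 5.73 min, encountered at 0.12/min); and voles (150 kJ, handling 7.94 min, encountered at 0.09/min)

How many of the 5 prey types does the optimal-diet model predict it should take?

3

E/h in descending order: large insects 127, shrews 70.6, small lizards 49.9, voles 18.9, fledglings 12.8 kJ/min. The optimal diet is the largest prefix of this list for which every included type satisfies E_i/h_i > R on the types above it.
Rate on top 1: 2.116. shrews: 70.6 > 2.116 → include.
Rate on top 2: 10.38. small lizards: 49.9 > 10.38 → include.
Rate on top 3: 25.12. voles: 18.9 < 25.12 → exclude; stop.
Optimal diet: large insects, shrews, small lizards — 3 of 5 types.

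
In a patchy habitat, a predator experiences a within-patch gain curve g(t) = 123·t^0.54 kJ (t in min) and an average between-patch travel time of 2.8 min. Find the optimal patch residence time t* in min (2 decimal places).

3.29 min

Optimal t* satisfies g'(t*) = g(t*)/(T + t*).
g'(t) = 0.54·123·t^-0.46. Setting 0.54·123·t^-0.46 = 123·t^0.54/(2.8+t) gives 0.54(2.8+t) = t, so 0.46·t = 0.54×2.8.
t* = 0.54×2.8/0.46 = 3.287 min.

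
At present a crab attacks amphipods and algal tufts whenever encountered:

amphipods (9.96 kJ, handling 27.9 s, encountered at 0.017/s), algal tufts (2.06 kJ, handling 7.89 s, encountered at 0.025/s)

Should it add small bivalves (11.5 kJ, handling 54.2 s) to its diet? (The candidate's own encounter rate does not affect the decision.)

On amphipods and algal tufts alone, R = ΣλE/(1+Σλh) = 0.2208/1.672 = 0.1321 kJ/s.
Profitability of small bivalves: 11.5/54.2 = 0.2122 kJ/s.
Since 0.2122 > R, including small bivalves increases the long-run rate.

Yes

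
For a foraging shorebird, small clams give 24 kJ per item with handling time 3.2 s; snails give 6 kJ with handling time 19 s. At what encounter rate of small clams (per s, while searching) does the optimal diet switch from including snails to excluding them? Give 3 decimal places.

Drop snails once their profitability E₂/h₂ falls below the rate achievable on small clams alone: E₂/h₂ = λE₁/(1 + λh₁).
Solve for λ: λE₁h₂ = E₂(1 + λh₁) → λ(E₁h₂ − E₂h₁) = E₂ → λ = E₂/(E₁h₂ − E₂h₁).
λ = 6/(24×19 − 6×3.2) = 6/436.8 = 0.01374 per s.

0.014 per s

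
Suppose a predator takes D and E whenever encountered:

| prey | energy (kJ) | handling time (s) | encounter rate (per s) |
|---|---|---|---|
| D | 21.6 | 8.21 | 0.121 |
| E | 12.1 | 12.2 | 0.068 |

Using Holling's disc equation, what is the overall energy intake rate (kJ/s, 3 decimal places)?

R = (0.121×21.6 + 0.068×12.1) / (1 + 0.121×8.21 + 0.068×12.2) = 3.436/2.823 = 1.217 kJ/s.

1.217 kJ/s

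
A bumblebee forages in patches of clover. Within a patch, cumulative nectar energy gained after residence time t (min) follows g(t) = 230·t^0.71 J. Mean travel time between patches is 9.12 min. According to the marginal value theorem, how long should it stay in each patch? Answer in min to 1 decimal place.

Maximise g(t)/(T+t): set derivative to zero → g'(t)(T+t) = g(t).
g'(t) = 0.71·230·t^-0.29. Setting 0.71·230·t^-0.29 = 230·t^0.71/(9.12+t) gives 0.71(9.12+t) = t, so 0.29·t = 0.71×9.12.
t* = 0.71×9.12/0.29 = 22.33 min.

22.3 min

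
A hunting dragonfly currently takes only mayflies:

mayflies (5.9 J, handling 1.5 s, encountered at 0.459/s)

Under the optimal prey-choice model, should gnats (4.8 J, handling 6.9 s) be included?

Intake rate on the current diet: R = (0.459×5.9) / (1 + 0.459×1.5) = 2.708/1.688 = 1.604 J/s.
Profitability of gnats: 4.8/6.9 = 0.6957 J/s.
0.6957 < 1.604, so adding gnats would lower the average — exclude it.

No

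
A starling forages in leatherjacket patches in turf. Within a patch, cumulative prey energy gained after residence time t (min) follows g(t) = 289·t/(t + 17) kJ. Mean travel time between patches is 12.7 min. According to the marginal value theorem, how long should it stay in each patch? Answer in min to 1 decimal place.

14.7 min

By the marginal value theorem, leave when the instantaneous gain rate g'(t) equals the habitat-wide average g(t)/(T + t).
g'(t) = 289·17/(t + 17)². Setting 289·17/(t+17)² = 289t/[(t+17)(12.7+t)] gives 17(12.7+t) = t(t+17), so t² = 17×12.7 = 215.9.
t* = √215.9 = 14.69 min.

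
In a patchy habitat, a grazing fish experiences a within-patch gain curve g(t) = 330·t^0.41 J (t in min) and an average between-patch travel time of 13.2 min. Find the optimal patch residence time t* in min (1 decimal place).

Maximise g(t)/(T+t): set derivative to zero → g'(t)(T+t) = g(t).
g'(t) = 0.41·330·t^-0.59. Setting 0.41·330·t^-0.59 = 330·t^0.41/(13.2+t) gives 0.41(13.2+t) = t, so 0.59·t = 0.41×13.2.
t* = 0.41×13.2/0.59 = 9.173 min.

9.2 min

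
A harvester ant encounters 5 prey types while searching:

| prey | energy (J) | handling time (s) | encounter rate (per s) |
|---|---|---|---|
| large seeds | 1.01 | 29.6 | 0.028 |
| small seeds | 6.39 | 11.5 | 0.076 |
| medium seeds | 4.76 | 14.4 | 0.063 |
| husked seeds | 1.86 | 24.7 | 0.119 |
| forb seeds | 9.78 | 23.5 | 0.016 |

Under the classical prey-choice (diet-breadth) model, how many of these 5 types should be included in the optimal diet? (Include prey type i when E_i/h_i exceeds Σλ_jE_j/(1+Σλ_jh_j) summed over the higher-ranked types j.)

3

Profitabilities (E/h, J/s): small seeds 0.556, forb seeds 0.416, medium seeds 0.331, husked seeds 0.0753, large seeds 0.0341. Add prey in this order while the next type's profitability exceeds the intake rate on those already taken.
Rate on top 1: 0.2591. forb seeds: 0.416 > 0.2591 → include.
Rate on top 2: 0.2854. medium seeds: 0.331 > 0.2854 → include.
Rate on top 3: 0.2984. husked seeds: 0.0753 < 0.2984 → exclude; stop.
Optimal diet: small seeds, forb seeds, medium seeds — 3 of 5 types.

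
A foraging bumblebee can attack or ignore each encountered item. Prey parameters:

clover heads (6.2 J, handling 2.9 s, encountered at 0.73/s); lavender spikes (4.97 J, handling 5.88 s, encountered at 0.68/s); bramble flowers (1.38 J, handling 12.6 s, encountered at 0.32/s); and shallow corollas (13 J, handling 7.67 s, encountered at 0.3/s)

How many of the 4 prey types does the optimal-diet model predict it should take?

2

Profitabilities (E/h, J/s): clover heads 2.14, shallow corollas 1.69, lavender spikes 0.845, bramble flowers 0.11. Add prey in this order while the next type's profitability exceeds the intake rate on those already taken.
Rate on top 1: 1.452. shallow corollas: 1.69 > 1.452 → include.
Rate on top 2: 1.555. lavender spikes: 0.845 < 1.555 → exclude; stop.
Optimal diet: clover heads, shallow corollas — 2 of 4 types.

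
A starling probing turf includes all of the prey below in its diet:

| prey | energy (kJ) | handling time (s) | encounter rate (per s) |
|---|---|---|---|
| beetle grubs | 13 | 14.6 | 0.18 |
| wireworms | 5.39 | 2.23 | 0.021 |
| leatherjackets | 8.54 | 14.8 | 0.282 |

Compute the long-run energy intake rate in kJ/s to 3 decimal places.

R = Σλ_iE_i / (1 + Σλ_ih_i)
Numerator: 0.18×13 + 0.021×5.39 + 0.282×8.54 = 4.861
Denominator: 1 + 0.18×14.6 + 0.021×2.23 + 0.282×14.8 = 7.848
R = 4.861/7.848 = 0.6194 kJ/s

0.619 kJ/s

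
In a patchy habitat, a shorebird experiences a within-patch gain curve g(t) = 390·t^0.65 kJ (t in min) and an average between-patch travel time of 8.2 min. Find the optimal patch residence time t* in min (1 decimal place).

Optimal t* satisfies g'(t*) = g(t*)/(T + t*).
g'(t) = 0.65·390·t^-0.35. Setting 0.65·390·t^-0.35 = 390·t^0.65/(8.2+t) gives 0.65(8.2+t) = t, so 0.35·t = 0.65×8.2.
t* = 0.65×8.2/0.35 = 15.23 min.

15.2 min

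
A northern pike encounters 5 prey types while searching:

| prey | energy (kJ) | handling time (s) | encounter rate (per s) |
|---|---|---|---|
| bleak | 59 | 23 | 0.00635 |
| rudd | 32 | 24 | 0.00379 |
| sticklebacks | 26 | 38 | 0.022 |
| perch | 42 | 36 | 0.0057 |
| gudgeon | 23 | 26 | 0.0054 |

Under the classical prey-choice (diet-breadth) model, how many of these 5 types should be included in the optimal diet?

5

Rank by E/h (kJ/s): bleak 2.57, rudd 1.33, perch 1.17, gudgeon 0.885, sticklebacks 0.684. Include each in turn until the next type's E/h falls below the running intake rate.
Rate on top 1: 0.3269. rudd: 1.33 > 0.3269 → include.
Rate on top 2: 0.4009. perch: 1.17 > 0.4009 → include.
Rate on top 3: 0.5099. gudgeon: 0.885 > 0.5099 → include.
Rate on top 4: 0.5431. sticklebacks: 0.684 > 0.5431 → include.
Optimal diet: bleak, rudd, perch, gudgeon, sticklebacks — 5 of 5 types.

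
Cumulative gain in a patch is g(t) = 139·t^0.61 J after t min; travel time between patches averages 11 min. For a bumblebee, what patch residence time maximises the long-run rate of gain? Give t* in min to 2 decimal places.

Maximise g(t)/(T+t): set derivative to zero → g'(t)(T+t) = g(t).
g'(t) = 0.61·139·t^-0.39. Setting 0.61·139·t^-0.39 = 139·t^0.61/(11+t) gives 0.61(11+t) = t, so 0.39·t = 0.61×11.
t* = 0.61×11/0.39 = 17.21 min.

17.21 min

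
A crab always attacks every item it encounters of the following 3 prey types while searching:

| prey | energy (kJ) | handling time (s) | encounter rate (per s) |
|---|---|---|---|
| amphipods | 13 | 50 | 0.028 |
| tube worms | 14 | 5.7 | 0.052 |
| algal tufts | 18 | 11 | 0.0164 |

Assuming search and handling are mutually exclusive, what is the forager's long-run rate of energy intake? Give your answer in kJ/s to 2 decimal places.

0.48 kJ/s

R = (0.028×13 + 0.052×14 + 0.0164×18) / (1 + 0.028×50 + 0.052×5.7 + 0.0164×11) = 1.387/2.877 = 0.4822 kJ/s.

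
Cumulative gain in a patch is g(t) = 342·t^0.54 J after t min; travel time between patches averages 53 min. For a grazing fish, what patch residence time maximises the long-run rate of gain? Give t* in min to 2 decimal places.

62.22 min

Optimal t* satisfies g'(t*) = g(t*)/(T + t*).
g'(t) = 0.54·342·t^-0.46. Setting 0.54·342·t^-0.46 = 342·t^0.54/(53+t) gives 0.54(53+t) = t, so 0.46·t = 0.54×53.
t* = 0.54×53/0.46 = 62.22 min.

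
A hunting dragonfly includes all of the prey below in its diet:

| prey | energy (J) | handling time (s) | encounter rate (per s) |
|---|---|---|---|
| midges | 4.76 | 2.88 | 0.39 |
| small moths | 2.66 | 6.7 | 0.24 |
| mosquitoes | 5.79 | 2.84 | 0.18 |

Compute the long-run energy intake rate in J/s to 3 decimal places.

0.834 J/s

R = Σλ_iE_i / (1 + Σλ_ih_i)
Numerator: 0.39×4.76 + 0.24×2.66 + 0.18×5.79 = 3.537
Denominator: 1 + 0.39×2.88 + 0.24×6.7 + 0.18×2.84 = 4.242
R = 3.537/4.242 = 0.8337 J/s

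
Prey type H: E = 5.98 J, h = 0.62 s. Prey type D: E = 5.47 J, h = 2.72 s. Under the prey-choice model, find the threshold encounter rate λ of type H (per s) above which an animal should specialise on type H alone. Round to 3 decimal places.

At the threshold, the rate on type H alone equals the profitability of type D: λ·5.98/(1 + λ·0.62) = 5.47/2.72 = 2.011.
Rearranging, λ(5.98 − 2.011×0.62) = 2.011, so λ = 2.011/4.733 = 0.4249 per s.

0.425 per s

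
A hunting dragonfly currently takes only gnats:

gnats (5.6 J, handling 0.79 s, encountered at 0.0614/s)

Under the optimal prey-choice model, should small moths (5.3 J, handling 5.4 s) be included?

Intake rate on the current diet: R = (0.0614×5.6) / (1 + 0.0614×0.79) = 0.3438/1.049 = 0.3279 J/s.
Profitability of small moths: 5.3/5.4 = 0.9815 J/s.
Since 0.9815 > R, including small moths increases the long-run rate.

Yes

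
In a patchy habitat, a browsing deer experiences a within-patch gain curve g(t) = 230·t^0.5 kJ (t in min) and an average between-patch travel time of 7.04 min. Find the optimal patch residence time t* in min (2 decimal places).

Maximise g(t)/(T+t): set derivative to zero → g'(t)(T+t) = g(t).
g'(t) = 0.5·230·t^-0.5. Setting 0.5·230·t^-0.5 = 230·t^0.5/(7.04+t) gives 0.5(7.04+t) = t, so 0.50·t = 0.5×7.04.
t* = 0.5×7.04/0.50 = 7.04 min.

7.04 min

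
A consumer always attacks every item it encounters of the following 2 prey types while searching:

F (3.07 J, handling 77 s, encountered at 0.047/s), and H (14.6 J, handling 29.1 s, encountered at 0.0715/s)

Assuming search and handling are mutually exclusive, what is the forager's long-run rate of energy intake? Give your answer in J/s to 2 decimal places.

R = (0.047×3.07 + 0.0715×14.6) / (1 + 0.047×77 + 0.0715×29.1) = 1.188/6.7 = 0.1774 J/s.

0.18 J/s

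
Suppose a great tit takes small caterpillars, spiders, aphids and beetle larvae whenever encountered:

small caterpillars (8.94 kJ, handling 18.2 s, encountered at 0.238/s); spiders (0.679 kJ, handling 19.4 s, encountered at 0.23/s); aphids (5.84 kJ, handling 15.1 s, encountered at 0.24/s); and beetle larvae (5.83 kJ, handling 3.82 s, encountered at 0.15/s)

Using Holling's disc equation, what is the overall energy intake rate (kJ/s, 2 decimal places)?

Energy encountered per unit search time: 0.238×8.94 + 0.23×0.679 + 0.24×5.84 + 0.15×5.83 = 4.56 kJ/s.
Handling time per unit search time: 0.238×18.2 + 0.23×19.4 + 0.24×15.1 + 0.15×3.82 = 12.99.
Rate = 4.56/(1 + 12.99) = 0.3259 kJ/s.

0.33 kJ/s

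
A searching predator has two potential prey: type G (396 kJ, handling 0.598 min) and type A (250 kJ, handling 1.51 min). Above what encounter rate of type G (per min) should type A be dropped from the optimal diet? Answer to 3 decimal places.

The zero-one rule: include type A iff E₂/h₂ > λE₁/(1+λh₁). Equality gives the switch point.
λE₁h₂ = E₂ + λE₂h₁ ⇒ λ = E₂/(E₁h₂ − E₂h₁) = 250/(598 − 149.5) = 0.5575 per min.

0.557 per min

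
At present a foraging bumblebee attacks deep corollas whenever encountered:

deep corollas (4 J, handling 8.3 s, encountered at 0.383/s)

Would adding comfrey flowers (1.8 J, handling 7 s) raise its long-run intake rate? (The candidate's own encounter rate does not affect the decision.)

On deep corollas alone, R = ΣλE/(1+Σλh) = 1.532/4.179 = 0.3666 J/s.
comfrey flowers: E/h = 1.8/7 = 0.2571 J/s.
Since 0.2571 < R, time spent handling comfrey flowers is better spent searching.

No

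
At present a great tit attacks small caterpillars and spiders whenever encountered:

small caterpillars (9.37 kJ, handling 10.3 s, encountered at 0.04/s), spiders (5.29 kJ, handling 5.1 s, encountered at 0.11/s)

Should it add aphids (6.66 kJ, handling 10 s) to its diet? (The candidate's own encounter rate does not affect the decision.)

Yes

On small caterpillars and spiders alone, R = ΣλE/(1+Σλh) = 0.9567/1.973 = 0.4849 kJ/s.
Profitability of aphids: 6.66/10 = 0.666 kJ/s.
0.666 > 0.4849, so adding aphids raises the average — include it.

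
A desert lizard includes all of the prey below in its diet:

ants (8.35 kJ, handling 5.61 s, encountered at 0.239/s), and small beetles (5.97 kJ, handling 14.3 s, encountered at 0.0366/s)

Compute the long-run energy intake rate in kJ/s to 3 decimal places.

Energy encountered per unit search time: 0.239×8.35 + 0.0366×5.97 = 2.214 kJ/s.
Handling time per unit search time: 0.239×5.61 + 0.0366×14.3 = 1.864.
Rate = 2.214/(1 + 1.864) = 0.7731 kJ/s.

0.773 kJ/s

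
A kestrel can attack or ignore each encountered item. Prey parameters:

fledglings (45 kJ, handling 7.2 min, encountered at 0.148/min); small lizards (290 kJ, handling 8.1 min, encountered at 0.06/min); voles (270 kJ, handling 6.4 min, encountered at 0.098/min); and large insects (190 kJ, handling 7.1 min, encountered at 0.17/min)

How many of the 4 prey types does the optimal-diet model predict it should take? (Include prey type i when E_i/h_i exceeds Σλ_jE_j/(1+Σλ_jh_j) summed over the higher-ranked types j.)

Rank by E/h (kJ/min): voles 42.2, small lizards 35.8, large insects 26.8, fledglings 6.25. Include each in turn until the next type's E/h falls below the running intake rate.
Rate on top 1: 16.26. small lizards: 35.8 > 16.26 → include.
Rate on top 2: 20.76. large insects: 26.8 > 20.76 → include.
Rate on top 3: 22.94. fledglings: 6.25 < 22.94 → exclude; stop.
Optimal diet: voles, small lizards, large insects — 3 of 4 types.

3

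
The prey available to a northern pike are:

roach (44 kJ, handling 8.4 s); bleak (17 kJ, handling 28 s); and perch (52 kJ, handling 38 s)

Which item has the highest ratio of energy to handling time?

In descending order of E/h:
roach: 44/8.4 = 5.24 kJ/s
perch: 52/38 = 1.37 kJ/s
bleak: 17/28 = 0.607 kJ/s

roach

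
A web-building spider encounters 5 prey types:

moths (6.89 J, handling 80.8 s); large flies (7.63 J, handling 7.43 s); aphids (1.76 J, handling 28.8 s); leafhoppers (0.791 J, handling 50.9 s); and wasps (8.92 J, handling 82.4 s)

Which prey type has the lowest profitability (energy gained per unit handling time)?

leafhoppers

Profitability E/h (J/s): moths = 6.89/80.8 = 0.0853, large flies = 7.63/7.43 = 1.03, aphids = 1.76/28.8 = 0.0611, leafhoppers = 0.791/50.9 = 0.0155, wasps = 8.92/82.4 = 0.108.
Ranked: large flies > wasps > moths > aphids > leafhoppers.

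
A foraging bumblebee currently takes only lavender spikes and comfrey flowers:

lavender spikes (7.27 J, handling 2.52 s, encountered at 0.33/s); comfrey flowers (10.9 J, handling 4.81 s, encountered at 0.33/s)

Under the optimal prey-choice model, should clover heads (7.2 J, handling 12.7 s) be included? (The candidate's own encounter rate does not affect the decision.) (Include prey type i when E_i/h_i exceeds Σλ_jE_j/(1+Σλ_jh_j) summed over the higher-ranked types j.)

On lavender spikes and comfrey flowers alone, R = ΣλE/(1+Σλh) = 5.996/3.419 = 1.754 J/s.
Profitability of clover heads: 7.2/12.7 = 0.5669 J/s.
Since 0.5669 < R, time spent handling clover heads is better spent searching.

No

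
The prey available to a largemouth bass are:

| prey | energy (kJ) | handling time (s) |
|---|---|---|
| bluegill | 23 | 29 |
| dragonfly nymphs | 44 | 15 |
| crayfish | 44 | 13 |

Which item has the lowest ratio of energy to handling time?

In descending order of E/h:
crayfish: 44/13 = 3.38 kJ/s
dragonfly nymphs: 44/15 = 2.93 kJ/s
bluegill: 23/29 = 0.793 kJ/s

bluegill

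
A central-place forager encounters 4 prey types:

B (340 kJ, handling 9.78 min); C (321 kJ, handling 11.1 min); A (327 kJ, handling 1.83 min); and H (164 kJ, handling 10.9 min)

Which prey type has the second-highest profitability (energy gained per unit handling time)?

In descending order of E/h:
A: 327/1.83 = 179 kJ/min
B: 340/9.78 = 34.8 kJ/min
C: 321/11.1 = 28.9 kJ/min
H: 164/10.9 = 15 kJ/min

B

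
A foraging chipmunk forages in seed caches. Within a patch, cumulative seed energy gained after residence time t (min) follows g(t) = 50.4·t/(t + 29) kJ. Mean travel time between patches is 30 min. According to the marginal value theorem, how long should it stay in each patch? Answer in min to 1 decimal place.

Maximise g(t)/(T+t): set derivative to zero → g'(t)(T+t) = g(t).
g'(t) = 50.4·29/(t + 29)². Setting 50.4·29/(t+29)² = 50.4t/[(t+29)(30+t)] gives 29(30+t) = t(t+29), so t² = 29×30 = 870.
t* = √870 = 29.5 min.

29.5 min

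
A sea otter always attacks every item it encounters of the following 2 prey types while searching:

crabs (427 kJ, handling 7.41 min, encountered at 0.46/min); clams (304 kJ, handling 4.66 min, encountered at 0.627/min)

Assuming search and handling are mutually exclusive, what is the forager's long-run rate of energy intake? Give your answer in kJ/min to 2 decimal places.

52.80 kJ/min

Energy encountered per unit search time: 0.46×427 + 0.627×304 = 387 kJ/min.
Handling time per unit search time: 0.46×7.41 + 0.627×4.66 = 6.33.
Rate = 387/(1 + 6.33) = 52.8 kJ/min.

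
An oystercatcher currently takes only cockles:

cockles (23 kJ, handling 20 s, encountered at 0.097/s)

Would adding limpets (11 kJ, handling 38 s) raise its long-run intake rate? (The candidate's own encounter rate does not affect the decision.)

No

On cockles alone, R = ΣλE/(1+Σλh) = 2.231/2.94 = 0.7588 kJ/s.
limpets: E/h = 11/38 = 0.2895 kJ/s.
Since 0.2895 < R, time spent handling limpets is better spent searching.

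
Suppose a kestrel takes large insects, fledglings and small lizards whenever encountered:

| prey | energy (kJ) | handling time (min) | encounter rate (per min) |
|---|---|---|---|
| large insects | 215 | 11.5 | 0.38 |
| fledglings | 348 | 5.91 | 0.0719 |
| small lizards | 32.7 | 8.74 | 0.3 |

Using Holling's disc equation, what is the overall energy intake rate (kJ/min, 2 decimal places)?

13.84 kJ/min

Energy encountered per unit search time: 0.38×215 + 0.0719×348 + 0.3×32.7 = 116.5 kJ/min.
Handling time per unit search time: 0.38×11.5 + 0.0719×5.91 + 0.3×8.74 = 7.417.
Rate = 116.5/(1 + 7.417) = 13.84 kJ/min.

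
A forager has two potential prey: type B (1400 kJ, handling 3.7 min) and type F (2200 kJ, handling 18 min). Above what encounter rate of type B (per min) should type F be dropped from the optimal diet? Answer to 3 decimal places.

Drop type F once their profitability E₂/h₂ falls below the rate achievable on type B alone: E₂/h₂ = λE₁/(1 + λh₁).
Solve for λ: λE₁h₂ = E₂(1 + λh₁) → λ(E₁h₂ − E₂h₁) = E₂ → λ = E₂/(E₁h₂ − E₂h₁).
λ = 2200/(1400×18 − 2200×3.7) = 2200/1.706e+04 = 0.129 per min.

0.129 per min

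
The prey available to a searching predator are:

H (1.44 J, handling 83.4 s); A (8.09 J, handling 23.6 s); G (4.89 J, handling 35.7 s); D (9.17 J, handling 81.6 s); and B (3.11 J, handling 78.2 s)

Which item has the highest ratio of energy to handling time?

In descending order of E/h:
A: 8.09/23.6 = 0.343 J/s
G: 4.89/35.7 = 0.137 J/s
D: 9.17/81.6 = 0.112 J/s
B: 3.11/78.2 = 0.0398 J/s
H: 1.44/83.4 = 0.0173 J/s

A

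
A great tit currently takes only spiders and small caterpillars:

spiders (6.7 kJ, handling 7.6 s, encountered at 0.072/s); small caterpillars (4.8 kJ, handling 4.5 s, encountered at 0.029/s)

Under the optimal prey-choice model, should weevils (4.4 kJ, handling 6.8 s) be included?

Yes

Intake rate on the current diet: R = (0.072×6.7 + 0.029×4.8) / (1 + 0.072×7.6 + 0.029×4.5) = 0.6216/1.678 = 0.3705 kJ/s.
Profitability of weevils: 4.4/6.8 = 0.6471 kJ/s.
0.6471 > 0.3705, so adding weevils raises the average — include it.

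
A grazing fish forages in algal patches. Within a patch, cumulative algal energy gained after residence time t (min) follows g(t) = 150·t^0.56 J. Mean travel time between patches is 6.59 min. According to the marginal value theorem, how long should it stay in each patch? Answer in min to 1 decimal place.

8.4 min

Optimal t* satisfies g'(t*) = g(t*)/(T + t*).
g'(t) = 0.56·150·t^-0.44. Setting 0.56·150·t^-0.44 = 150·t^0.56/(6.59+t) gives 0.56(6.59+t) = t, so 0.44·t = 0.56×6.59.
t* = 0.56×6.59/0.44 = 8.387 min.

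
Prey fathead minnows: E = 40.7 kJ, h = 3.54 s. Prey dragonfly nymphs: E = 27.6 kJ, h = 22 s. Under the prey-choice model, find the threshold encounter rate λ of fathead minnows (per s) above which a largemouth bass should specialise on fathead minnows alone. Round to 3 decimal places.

0.035 per s

The zero-one rule: include dragonfly nymphs iff E₂/h₂ > λE₁/(1+λh₁). Equality gives the switch point.
λE₁h₂ = E₂ + λE₂h₁ ⇒ λ = E₂/(E₁h₂ − E₂h₁) = 27.6/(895.4 − 97.7) = 0.0346 per s.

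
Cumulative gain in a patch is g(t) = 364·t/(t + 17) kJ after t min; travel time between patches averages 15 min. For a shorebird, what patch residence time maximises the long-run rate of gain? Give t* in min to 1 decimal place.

Maximise g(t)/(T+t): set derivative to zero → g'(t)(T+t) = g(t).
g'(t) = 364·17/(t + 17)². Setting 364·17/(t+17)² = 364t/[(t+17)(15+t)] gives 17(15+t) = t(t+17), so t² = 17×15 = 255.
t* = √255 = 15.97 min.

16.0 min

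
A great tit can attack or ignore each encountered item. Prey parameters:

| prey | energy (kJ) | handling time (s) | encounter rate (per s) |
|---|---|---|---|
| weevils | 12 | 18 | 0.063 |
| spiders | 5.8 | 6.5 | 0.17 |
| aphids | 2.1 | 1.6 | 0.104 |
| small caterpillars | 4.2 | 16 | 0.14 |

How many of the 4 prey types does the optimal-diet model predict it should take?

3

Rank by E/h (kJ/s): aphids 1.31, spiders 0.892, weevils 0.667, small caterpillars 0.263. Include each in turn until the next type's E/h falls below the running intake rate.
Rate on top 1: 0.1872. spiders: 0.892 > 0.1872 → include.
Rate on top 2: 0.5302. weevils: 0.667 > 0.5302 → include.
Rate on top 3: 0.5757. small caterpillars: 0.263 < 0.5757 → exclude; stop.
Optimal diet: aphids, spiders, weevils — 3 of 4 types.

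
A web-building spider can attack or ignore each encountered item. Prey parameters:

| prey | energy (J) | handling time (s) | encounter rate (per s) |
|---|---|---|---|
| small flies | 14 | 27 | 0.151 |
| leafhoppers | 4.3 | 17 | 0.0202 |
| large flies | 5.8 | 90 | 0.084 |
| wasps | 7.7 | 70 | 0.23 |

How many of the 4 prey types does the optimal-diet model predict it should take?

Rank by E/h (J/s): small flies 0.519, leafhoppers 0.253, wasps 0.11, large flies 0.0644. Include each in turn until the next type's E/h falls below the running intake rate.
Rate on top 1: 0.4164. leafhoppers: 0.253 < 0.4164 → exclude; stop.
Optimal diet: small flies — 1 of 4 types.

1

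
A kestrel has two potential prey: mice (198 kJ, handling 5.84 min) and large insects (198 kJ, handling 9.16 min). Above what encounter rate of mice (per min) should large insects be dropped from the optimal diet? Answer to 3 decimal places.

Drop large insects once their profitability E₂/h₂ falls below the rate achievable on mice alone: E₂/h₂ = λE₁/(1 + λh₁).
Solve for λ: λE₁h₂ = E₂(1 + λh₁) → λ(E₁h₂ − E₂h₁) = E₂ → λ = E₂/(E₁h₂ − E₂h₁).
λ = 198/(198×9.16 − 198×5.84) = 198/657.4 = 0.3012 per min.

0.301 per min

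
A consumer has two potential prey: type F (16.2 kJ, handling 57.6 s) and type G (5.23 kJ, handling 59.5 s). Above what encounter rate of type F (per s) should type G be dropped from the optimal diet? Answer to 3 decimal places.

0.008 per s

The zero-one rule: include type G iff E₂/h₂ > λE₁/(1+λh₁). Equality gives the switch point.
λE₁h₂ = E₂ + λE₂h₁ ⇒ λ = E₂/(E₁h₂ − E₂h₁) = 5.23/(963.9 − 301.2) = 0.007893 per s.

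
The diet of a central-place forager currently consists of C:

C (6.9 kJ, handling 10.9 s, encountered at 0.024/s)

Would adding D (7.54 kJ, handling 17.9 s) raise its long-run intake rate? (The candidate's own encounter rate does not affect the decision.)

Current rate: (0.024×6.9)/(1 + 0.024×10.9) = 0.1313 kJ/s.
D: E/h = 7.54/17.9 = 0.4212 kJ/s.
0.4212 > 0.1313, so adding D raises the average — include it.

Yes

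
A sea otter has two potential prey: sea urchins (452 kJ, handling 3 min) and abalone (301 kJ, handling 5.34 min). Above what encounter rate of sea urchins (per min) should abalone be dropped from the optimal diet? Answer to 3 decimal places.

0.199 per min

Drop abalone once their profitability E₂/h₂ falls below the rate achievable on sea urchins alone: E₂/h₂ = λE₁/(1 + λh₁).
Solve for λ: λE₁h₂ = E₂(1 + λh₁) → λ(E₁h₂ − E₂h₁) = E₂ → λ = E₂/(E₁h₂ − E₂h₁).
λ = 301/(452×5.34 − 301×3) = 301/1511 = 0.1992 per min.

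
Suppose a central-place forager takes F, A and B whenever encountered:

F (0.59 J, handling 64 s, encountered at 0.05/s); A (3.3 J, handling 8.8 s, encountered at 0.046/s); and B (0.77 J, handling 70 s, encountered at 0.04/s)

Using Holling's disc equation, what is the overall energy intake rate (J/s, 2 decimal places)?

R = (0.05×0.59 + 0.046×3.3 + 0.04×0.77) / (1 + 0.05×64 + 0.046×8.8 + 0.04×70) = 0.2121/7.405 = 0.02864 J/s.

0.03 J/s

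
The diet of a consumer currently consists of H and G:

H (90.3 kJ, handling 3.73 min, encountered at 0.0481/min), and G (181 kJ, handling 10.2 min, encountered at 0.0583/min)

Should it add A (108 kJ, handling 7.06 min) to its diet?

Yes

Current rate: (0.0481×90.3 + 0.0583×181)/(1 + 0.0481×3.73 + 0.0583×10.2) = 8.396 kJ/min.
A: E/h = 108/7.06 = 15.3 kJ/min.
Since 15.3 > R, including A increases the long-run rate.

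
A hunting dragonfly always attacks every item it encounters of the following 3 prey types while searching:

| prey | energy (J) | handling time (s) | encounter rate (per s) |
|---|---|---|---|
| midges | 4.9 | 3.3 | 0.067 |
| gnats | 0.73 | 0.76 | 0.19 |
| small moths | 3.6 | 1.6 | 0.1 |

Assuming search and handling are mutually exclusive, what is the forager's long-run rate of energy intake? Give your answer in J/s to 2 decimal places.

0.54 J/s

R = Σλ_iE_i / (1 + Σλ_ih_i)
Numerator: 0.067×4.9 + 0.19×0.73 + 0.1×3.6 = 0.827
Denominator: 1 + 0.067×3.3 + 0.19×0.76 + 0.1×1.6 = 1.526
R = 0.827/1.526 = 0.5421 J/s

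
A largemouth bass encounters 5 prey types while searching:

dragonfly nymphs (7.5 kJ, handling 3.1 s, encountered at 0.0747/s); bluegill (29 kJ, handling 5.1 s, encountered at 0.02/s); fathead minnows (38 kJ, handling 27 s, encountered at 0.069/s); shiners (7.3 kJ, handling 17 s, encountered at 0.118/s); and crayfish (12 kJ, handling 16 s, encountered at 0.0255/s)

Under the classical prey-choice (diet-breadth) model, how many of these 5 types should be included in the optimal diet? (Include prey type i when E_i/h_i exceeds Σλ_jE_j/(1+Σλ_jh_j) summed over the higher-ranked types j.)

3

Profitabilities (E/h, kJ/s): bluegill 5.69, dragonfly nymphs 2.42, fathead minnows 1.41, crayfish 0.75, shiners 0.429. Add prey in this order while the next type's profitability exceeds the intake rate on those already taken.
Rate on top 1: 0.5263. dragonfly nymphs: 2.42 > 0.5263 → include.
Rate on top 2: 0.855. fathead minnows: 1.41 > 0.855 → include.
Rate on top 3: 1.177. crayfish: 0.75 < 1.177 → exclude; stop.
Optimal diet: bluegill, dragonfly nymphs, fathead minnows — 3 of 5 types.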